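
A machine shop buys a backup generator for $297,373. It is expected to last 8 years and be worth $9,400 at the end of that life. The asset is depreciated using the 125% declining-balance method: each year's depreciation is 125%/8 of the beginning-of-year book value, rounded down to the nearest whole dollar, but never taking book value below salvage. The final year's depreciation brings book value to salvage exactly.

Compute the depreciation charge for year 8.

Depreciable base = $297,373 − $9,400 = $287,973.
Year 1: ⌊$297,373 × 125%/8⌋ = $46,464. Book value $250,909.
Year 2: ⌊$250,909 × 125%/8⌋ = $39,204. Book value $211,705.
Year 3: ⌊$211,705 × 125%/8⌋ = $33,078. Book value $178,627.
Year 4: ⌊$178,627 × 125%/8⌋ = $27,910. Book value $150,717.
Year 5: ⌊$150,717 × 125%/8⌋ = $23,549. Book value $127,168.
Year 6: ⌊$127,168 × 125%/8⌋ = $19,870. Book value $107,298.
Year 7: ⌊$107,298 × 125%/8⌋ = $16,765. Book value $90,533.
Year 8 (final): $90,533 − $9,400 = $81,133. Book value $9,400.

$81,133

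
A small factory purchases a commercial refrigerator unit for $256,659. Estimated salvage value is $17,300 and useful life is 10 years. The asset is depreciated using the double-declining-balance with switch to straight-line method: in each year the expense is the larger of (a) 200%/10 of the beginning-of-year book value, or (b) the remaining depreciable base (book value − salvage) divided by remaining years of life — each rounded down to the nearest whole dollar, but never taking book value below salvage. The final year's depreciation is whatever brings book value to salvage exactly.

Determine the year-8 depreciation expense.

Depreciable base = $256,659 − $17,300 = $239,359.
Year 1: DB = ⌊$256,659 × 200%/10⌋ = $51,331; SL = ⌊$239,359/10⌋ = $23,935 → take DB $51,331. Book value $205,328.
Year 2: DB = ⌊$205,328 × 200%/10⌋ = $41,065; SL = ⌊$188,028/9⌋ = $20,892 → take DB $41,065. Book value $164,263.
Year 3: DB = ⌊$164,263 × 200%/10⌋ = $32,852; SL = ⌊$146,963/8⌋ = $18,370 → take DB $32,852. Book value $131,411.
Year 4: DB = ⌊$131,411 × 200%/10⌋ = $26,282; SL = ⌊$114,111/7⌋ = $16,301 → take DB $26,282. Book value $105,129.
Year 5: DB = ⌊$105,129 × 200%/10⌋ = $21,025; SL = ⌊$87,829/6⌋ = $14,638 → take DB $21,025. Book value $84,104.
Year 6: DB = ⌊$84,104 × 200%/10⌋ = $16,820; SL = ⌊$66,804/5⌋ = $13,360 → take DB $16,820. Book value $67,284.
Year 7: DB = ⌊$67,284 × 200%/10⌋ = $13,456; SL = ⌊$49,984/4⌋ = $12,496 → take DB $13,456. Book value $53,828.
Year 8: DB = ⌊$53,828 × 200%/10⌋ = $10,765; SL = ⌊$36,528/3⌋ = $12,176 → take SL $12,176. Book value $41,652.

$12,176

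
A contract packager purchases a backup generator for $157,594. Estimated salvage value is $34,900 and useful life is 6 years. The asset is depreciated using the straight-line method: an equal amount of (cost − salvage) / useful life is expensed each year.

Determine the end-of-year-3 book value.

$96,247

Depreciable base = $157,594 − $34,900 = $122,694.
Annual expense = $122,694 / 6 = $20,449.
End of year 1: book value $137,145.
End of year 2: book value $116,696.
End of year 3: book value $96,247.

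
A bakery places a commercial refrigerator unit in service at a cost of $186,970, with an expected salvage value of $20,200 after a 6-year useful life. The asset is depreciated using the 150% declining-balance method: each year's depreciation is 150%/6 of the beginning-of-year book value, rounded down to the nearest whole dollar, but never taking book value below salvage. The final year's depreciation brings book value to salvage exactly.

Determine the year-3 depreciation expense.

$26,292

Depreciable base = $186,970 − $20,200 = $166,770.
Year 1: ⌊$186,970 × 150%/6⌋ = $46,742. Book value $140,228.
Year 2: ⌊$140,228 × 150%/6⌋ = $35,057. Book value $105,171.
Year 3: ⌊$105,171 × 150%/6⌋ = $26,292. Book value $78,879.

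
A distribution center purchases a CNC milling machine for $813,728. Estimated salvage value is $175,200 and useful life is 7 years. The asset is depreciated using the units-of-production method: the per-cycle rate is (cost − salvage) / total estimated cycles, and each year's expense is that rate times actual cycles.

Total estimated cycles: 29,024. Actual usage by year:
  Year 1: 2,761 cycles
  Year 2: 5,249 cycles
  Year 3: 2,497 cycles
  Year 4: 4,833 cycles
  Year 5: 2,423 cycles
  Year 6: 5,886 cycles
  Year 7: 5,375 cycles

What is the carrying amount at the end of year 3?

Depreciable base = $813,728 − $175,200 = $638,528.
Rate = $638,528 / 29,024 cycles = $22 per cycle.
Year 1: 2,761 × $22 = $60,742. Book value $752,986.
Year 2: 5,249 × $22 = $115,478. Book value $637,508.
Year 3: 2,497 × $22 = $54,934. Book value $582,574.

$582,574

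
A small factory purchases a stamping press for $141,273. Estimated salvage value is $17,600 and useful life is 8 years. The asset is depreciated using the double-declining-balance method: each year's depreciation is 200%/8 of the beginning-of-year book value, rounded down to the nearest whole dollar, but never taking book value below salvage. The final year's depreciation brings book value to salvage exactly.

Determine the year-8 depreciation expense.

Depreciable base = $141,273 − $17,600 = $123,673.
Year 1: ⌊$141,273 × 200%/8⌋ = $35,318. Book value $105,955.
Year 2: ⌊$105,955 × 200%/8⌋ = $26,488. Book value $79,467.
Year 3: ⌊$79,467 × 200%/8⌋ = $19,866. Book value $59,601.
Year 4: ⌊$59,601 × 200%/8⌋ = $14,900. Book value $44,701.
Year 5: ⌊$44,701 × 200%/8⌋ = $11,175. Book value $33,526.
Year 6: ⌊$33,526 × 200%/8⌋ = $8,381. Book value $25,145.
Year 7: ⌊$25,145 × 200%/8⌋ = $6,286. Book value $18,859.
Year 8 (final): $18,859 − $17,600 = $1,259. Book value $17,600.

$1,259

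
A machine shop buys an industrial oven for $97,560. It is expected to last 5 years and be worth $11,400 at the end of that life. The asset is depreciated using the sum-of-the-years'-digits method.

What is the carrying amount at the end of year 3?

$28,632

Depreciable base = $97,560 − $11,400 = $86,160.
Sum of the years' digits = 5+4+3+2+1 = 15.
Year 1: $86,160 × 5/15 = $28,720. Book value $68,840.
Year 2: $86,160 × 4/15 = $22,976. Book value $45,864.
Year 3: $86,160 × 3/15 = $17,232. Book value $28,632.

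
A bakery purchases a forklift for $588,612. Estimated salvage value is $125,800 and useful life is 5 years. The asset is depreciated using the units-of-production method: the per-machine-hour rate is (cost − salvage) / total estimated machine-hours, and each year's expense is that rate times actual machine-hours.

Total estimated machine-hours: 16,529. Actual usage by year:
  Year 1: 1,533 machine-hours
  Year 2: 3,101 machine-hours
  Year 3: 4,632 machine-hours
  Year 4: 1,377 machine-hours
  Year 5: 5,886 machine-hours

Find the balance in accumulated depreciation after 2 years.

Depreciable base = $588,612 − $125,800 = $462,812.
Rate = $462,812 / 16,529 machine-hours = $28 per machine-hour.
Year 1: 1,533 × $28 = $42,924. Book value $545,688.
Year 2: 3,101 × $28 = $86,828. Book value $458,860.
Accumulated through year 2 = $588,612 − $458,860 = $129,752.

$129,752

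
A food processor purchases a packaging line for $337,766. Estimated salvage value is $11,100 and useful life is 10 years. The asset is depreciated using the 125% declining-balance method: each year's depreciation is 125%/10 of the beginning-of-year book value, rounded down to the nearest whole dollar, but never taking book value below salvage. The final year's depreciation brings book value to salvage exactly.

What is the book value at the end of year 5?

Depreciable base = $337,766 − $11,100 = $326,666.
Year 1: ⌊$337,766 × 125%/10⌋ = $42,220. Book value $295,546.
Year 2: ⌊$295,546 × 125%/10⌋ = $36,943. Book value $258,603.
Year 3: ⌊$258,603 × 125%/10⌋ = $32,325. Book value $226,278.
Year 4: ⌊$226,278 × 125%/10⌋ = $28,284. Book value $197,994.
Year 5: ⌊$197,994 × 125%/10⌋ = $24,749. Book value $173,245.

$173,245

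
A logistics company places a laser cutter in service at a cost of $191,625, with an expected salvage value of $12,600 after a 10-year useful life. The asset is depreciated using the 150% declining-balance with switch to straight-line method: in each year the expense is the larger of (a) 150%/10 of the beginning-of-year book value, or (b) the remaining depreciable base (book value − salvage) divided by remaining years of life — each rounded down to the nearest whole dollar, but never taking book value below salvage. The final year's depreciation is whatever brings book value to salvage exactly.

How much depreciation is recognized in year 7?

$14,485

Depreciable base = $191,625 − $12,600 = $179,025.
Year 1: DB = ⌊$191,625 × 150%/10⌋ = $28,743; SL = ⌊$179,025/10⌋ = $17,902 → take DB $28,743. Book value $162,882.
Year 2: DB = ⌊$162,882 × 150%/10⌋ = $24,432; SL = ⌊$150,282/9⌋ = $16,698 → take DB $24,432. Book value $138,450.
Year 3: DB = ⌊$138,450 × 150%/10⌋ = $20,767; SL = ⌊$125,850/8⌋ = $15,731 → take DB $20,767. Book value $117,683.
Year 4: DB = ⌊$117,683 × 150%/10⌋ = $17,652; SL = ⌊$105,083/7⌋ = $15,011 → take DB $17,652. Book value $100,031.
Year 5: DB = ⌊$100,031 × 150%/10⌋ = $15,004; SL = ⌊$87,431/6⌋ = $14,571 → take DB $15,004. Book value $85,027.
Year 6: DB = ⌊$85,027 × 150%/10⌋ = $12,754; SL = ⌊$72,427/5⌋ = $14,485 → take SL $14,485. Book value $70,542.
Year 7: DB = ⌊$70,542 × 150%/10⌋ = $10,581; SL = ⌊$57,942/4⌋ = $14,485 → take SL $14,485. Book value $56,057.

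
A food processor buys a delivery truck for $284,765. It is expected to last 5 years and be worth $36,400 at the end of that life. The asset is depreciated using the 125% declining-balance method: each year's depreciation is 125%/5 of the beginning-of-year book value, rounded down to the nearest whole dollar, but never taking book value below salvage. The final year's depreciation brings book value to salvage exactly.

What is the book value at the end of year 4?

Depreciable base = $284,765 − $36,400 = $248,365.
Year 1: ⌊$284,765 × 125%/5⌋ = $71,191. Book value $213,574.
Year 2: ⌊$213,574 × 125%/5⌋ = $53,393. Book value $160,181.
Year 3: ⌊$160,181 × 125%/5⌋ = $40,045. Book value $120,136.
Year 4: ⌊$120,136 × 125%/5⌋ = $30,034. Book value $90,102.

$90,102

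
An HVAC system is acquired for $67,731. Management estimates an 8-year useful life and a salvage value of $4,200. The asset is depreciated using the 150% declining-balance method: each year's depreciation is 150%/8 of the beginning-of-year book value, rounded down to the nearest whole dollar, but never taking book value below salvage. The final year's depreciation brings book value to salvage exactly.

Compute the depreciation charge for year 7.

Depreciable base = $67,731 − $4,200 = $63,531.
Year 1: ⌊$67,731 × 150%/8⌋ = $12,699. Book value $55,032.
Year 2: ⌊$55,032 × 150%/8⌋ = $10,318. Book value $44,714.
Year 3: ⌊$44,714 × 150%/8⌋ = $8,383. Book value $36,331.
Year 4: ⌊$36,331 × 150%/8⌋ = $6,812. Book value $29,519.
Year 5: ⌊$29,519 × 150%/8⌋ = $5,534. Book value $23,985.
Year 6: ⌊$23,985 × 150%/8⌋ = $4,497. Book value $19,488.
Year 7: ⌊$19,488 × 150%/8⌋ = $3,654. Book value $15,834.

$3,654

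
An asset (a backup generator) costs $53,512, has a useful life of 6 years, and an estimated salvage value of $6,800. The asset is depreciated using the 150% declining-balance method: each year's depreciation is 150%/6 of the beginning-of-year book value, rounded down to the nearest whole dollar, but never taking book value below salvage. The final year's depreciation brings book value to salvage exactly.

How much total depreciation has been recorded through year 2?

Depreciable base = $53,512 − $6,800 = $46,712.
Year 1: ⌊$53,512 × 150%/6⌋ = $13,378. Book value $40,134.
Year 2: ⌊$40,134 × 150%/6⌋ = $10,033. Book value $30,101.
Accumulated through year 2 = $53,512 − $30,101 = $23,411.

$23,411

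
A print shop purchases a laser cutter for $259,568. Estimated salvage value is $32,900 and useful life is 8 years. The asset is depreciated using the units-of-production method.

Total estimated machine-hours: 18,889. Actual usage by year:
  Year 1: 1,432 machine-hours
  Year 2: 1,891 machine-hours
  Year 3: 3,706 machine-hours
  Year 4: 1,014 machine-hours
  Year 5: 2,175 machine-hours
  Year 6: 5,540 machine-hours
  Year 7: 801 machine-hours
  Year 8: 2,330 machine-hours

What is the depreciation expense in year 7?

$9,612

Depreciable base = $259,568 − $32,900 = $226,668.
Rate = $226,668 / 18,889 machine-hours = $12 per machine-hour.
Year 1: 1,432 × $12 = $17,184. Book value $242,384.
Year 2: 1,891 × $12 = $22,692. Book value $219,692.
Year 3: 3,706 × $12 = $44,472. Book value $175,220.
Year 4: 1,014 × $12 = $12,168. Book value $163,052.
Year 5: 2,175 × $12 = $26,100. Book value $136,952.
Year 6: 5,540 × $12 = $66,480. Book value $70,472.
Year 7: 801 × $12 = $9,612. Book value $60,860.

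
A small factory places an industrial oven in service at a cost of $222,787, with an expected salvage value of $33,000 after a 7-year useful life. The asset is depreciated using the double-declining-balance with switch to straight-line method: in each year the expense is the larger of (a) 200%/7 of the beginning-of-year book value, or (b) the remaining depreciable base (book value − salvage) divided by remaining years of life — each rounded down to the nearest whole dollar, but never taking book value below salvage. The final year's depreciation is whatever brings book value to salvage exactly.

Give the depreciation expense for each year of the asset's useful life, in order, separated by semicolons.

Depreciable base = $222,787 − $33,000 = $189,787.
Year 1: DB = ⌊$222,787 × 200%/7⌋ = $63,653; SL = ⌊$189,787/7⌋ = $27,112 → take DB $63,653. Book value $159,134.
Year 2: DB = ⌊$159,134 × 200%/7⌋ = $45,466; SL = ⌊$126,134/6⌋ = $21,022 → take DB $45,466. Book value $113,668.
Year 3: DB = ⌊$113,668 × 200%/7⌋ = $32,476; SL = ⌊$80,668/5⌋ = $16,133 → take DB $32,476. Book value $81,192.
Year 4: DB = ⌊$81,192 × 200%/7⌋ = $23,197; SL = ⌊$48,192/4⌋ = $12,048 → take DB $23,197. Book value $57,995.
Year 5: DB = ⌊$57,995 × 200%/7⌋ = $16,570; SL = ⌊$24,995/3⌋ = $8,331 → take DB $16,570. Book value $41,425.
Year 6: DB = ⌊$41,425 × 200%/7⌋ = $11,835; SL = ⌊$8,425/2⌋ = $4,212 → take DB $11,835, capped at $8,425. Book value $33,000.
Year 7 (final): $33,000 − $33,000 = $0. Book value $33,000.

$63,653; $45,466; $32,476; $23,197; $16,570; $8,425; $0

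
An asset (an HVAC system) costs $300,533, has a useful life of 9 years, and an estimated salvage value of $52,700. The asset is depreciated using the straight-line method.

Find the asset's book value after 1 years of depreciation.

Depreciable base = $300,533 − $52,700 = $247,833.
Annual expense = $247,833 / 9 = $27,537.
End of year 1: book value $272,996.

$272,996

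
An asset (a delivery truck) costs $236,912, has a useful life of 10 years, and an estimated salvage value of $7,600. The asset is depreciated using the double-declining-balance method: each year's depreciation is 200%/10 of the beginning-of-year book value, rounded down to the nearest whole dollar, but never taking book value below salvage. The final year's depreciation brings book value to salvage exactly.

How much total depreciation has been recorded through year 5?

$159,280

Depreciable base = $236,912 − $7,600 = $229,312.
Year 1: ⌊$236,912 × 200%/10⌋ = $47,382. Book value $189,530.
Year 2: ⌊$189,530 × 200%/10⌋ = $37,906. Book value $151,624.
Year 3: ⌊$151,624 × 200%/10⌋ = $30,324. Book value $121,300.
Year 4: ⌊$121,300 × 200%/10⌋ = $24,260. Book value $97,040.
Year 5: ⌊$97,040 × 200%/10⌋ = $19,408. Book value $77,632.
Accumulated through year 5 = $236,912 − $77,632 = $159,280.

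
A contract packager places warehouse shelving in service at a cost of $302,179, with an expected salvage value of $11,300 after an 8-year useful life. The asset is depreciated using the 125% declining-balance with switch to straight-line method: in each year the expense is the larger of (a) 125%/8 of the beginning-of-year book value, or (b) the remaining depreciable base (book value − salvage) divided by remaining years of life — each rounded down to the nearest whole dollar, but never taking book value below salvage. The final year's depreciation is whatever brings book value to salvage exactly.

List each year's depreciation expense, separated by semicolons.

Depreciable base = $302,179 − $11,300 = $290,879.
Year 1: DB = ⌊$302,179 × 125%/8⌋ = $47,215; SL = ⌊$290,879/8⌋ = $36,359 → take DB $47,215. Book value $254,964.
Year 2: DB = ⌊$254,964 × 125%/8⌋ = $39,838; SL = ⌊$243,664/7⌋ = $34,809 → take DB $39,838. Book value $215,126.
Year 3: DB = ⌊$215,126 × 125%/8⌋ = $33,613; SL = ⌊$203,826/6⌋ = $33,971 → take SL $33,971. Book value $181,155.
Year 4: DB = ⌊$181,155 × 125%/8⌋ = $28,305; SL = ⌊$169,855/5⌋ = $33,971 → take SL $33,971. Book value $147,184.
Year 5: DB = ⌊$147,184 × 125%/8⌋ = $22,997; SL = ⌊$135,884/4⌋ = $33,971 → take SL $33,971. Book value $113,213.
Year 6: DB = ⌊$113,213 × 125%/8⌋ = $17,689; SL = ⌊$101,913/3⌋ = $33,971 → take SL $33,971. Book value $79,242.
Year 7: DB = ⌊$79,242 × 125%/8⌋ = $12,381; SL = ⌊$67,942/2⌋ = $33,971 → take SL $33,971. Book value $45,271.
Year 8 (final): $45,271 − $11,300 = $33,971. Book value $11,300.

$47,215; $39,838; $33,971; $33,971; $33,971; $33,971; $33,971; $33,971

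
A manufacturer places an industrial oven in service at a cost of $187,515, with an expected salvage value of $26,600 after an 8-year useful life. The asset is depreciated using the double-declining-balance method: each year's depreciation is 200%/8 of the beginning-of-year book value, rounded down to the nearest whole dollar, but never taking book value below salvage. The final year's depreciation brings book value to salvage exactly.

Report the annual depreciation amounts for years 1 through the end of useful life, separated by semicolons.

$46,878; $35,159; $26,369; $19,777; $14,833; $11,124; $6,775; $0

Depreciable base = $187,515 − $26,600 = $160,915.
Year 1: ⌊$187,515 × 200%/8⌋ = $46,878. Book value $140,637.
Year 2: ⌊$140,637 × 200%/8⌋ = $35,159. Book value $105,478.
Year 3: ⌊$105,478 × 200%/8⌋ = $26,369. Book value $79,109.
Year 4: ⌊$79,109 × 200%/8⌋ = $19,777. Book value $59,332.
Year 5: ⌊$59,332 × 200%/8⌋ = $14,833. Book value $44,499.
Year 6: ⌊$44,499 × 200%/8⌋ = $11,124. Book value $33,375.
Year 7: ⌊$33,375 × 200%/8⌋ = $8,343, capped at $6,775. Book value $26,600.
Year 8 (final): $26,600 − $26,600 = $0. Book value $26,600.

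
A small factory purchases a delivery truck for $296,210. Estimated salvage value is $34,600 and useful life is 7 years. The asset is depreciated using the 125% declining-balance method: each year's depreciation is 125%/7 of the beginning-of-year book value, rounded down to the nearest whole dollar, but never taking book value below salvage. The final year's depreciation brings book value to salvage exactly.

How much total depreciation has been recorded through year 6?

$205,213

Depreciable base = $296,210 − $34,600 = $261,610.
Year 1: ⌊$296,210 × 125%/7⌋ = $52,894. Book value $243,316.
Year 2: ⌊$243,316 × 125%/7⌋ = $43,449. Book value $199,867.
Year 3: ⌊$199,867 × 125%/7⌋ = $35,690. Book value $164,177.
Year 4: ⌊$164,177 × 125%/7⌋ = $29,317. Book value $134,860.
Year 5: ⌊$134,860 × 125%/7⌋ = $24,082. Book value $110,778.
Year 6: ⌊$110,778 × 125%/7⌋ = $19,781. Book value $90,997.
Accumulated through year 6 = $296,210 − $90,997 = $205,213.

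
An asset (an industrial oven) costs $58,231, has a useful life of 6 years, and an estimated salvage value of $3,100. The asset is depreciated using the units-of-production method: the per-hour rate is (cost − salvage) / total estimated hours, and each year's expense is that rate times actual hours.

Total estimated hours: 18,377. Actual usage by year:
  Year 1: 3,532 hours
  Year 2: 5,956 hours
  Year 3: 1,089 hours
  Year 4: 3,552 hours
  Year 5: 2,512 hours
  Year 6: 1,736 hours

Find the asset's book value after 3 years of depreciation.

$26,500

Depreciable base = $58,231 − $3,100 = $55,131.
Rate = $55,131 / 18,377 hours = $3 per hour.
Year 1: 3,532 × $3 = $10,596. Book value $47,635.
Year 2: 5,956 × $3 = $17,868. Book value $29,767.
Year 3: 1,089 × $3 = $3,267. Book value $26,500.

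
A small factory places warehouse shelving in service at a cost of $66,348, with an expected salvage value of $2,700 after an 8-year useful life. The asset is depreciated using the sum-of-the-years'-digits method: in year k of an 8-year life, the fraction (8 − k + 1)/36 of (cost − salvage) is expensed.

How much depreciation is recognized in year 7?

Depreciable base = $66,348 − $2,700 = $63,648.
Sum of the years' digits = 8+7+6+5+4+3+2+1 = 36.
Year 1: $63,648 × 8/36 = $14,144. Book value $52,204.
Year 2: $63,648 × 7/36 = $12,376. Book value $39,828.
Year 3: $63,648 × 6/36 = $10,608. Book value $29,220.
Year 4: $63,648 × 5/36 = $8,840. Book value $20,380.
Year 5: $63,648 × 4/36 = $7,072. Book value $13,308.
Year 6: $63,648 × 3/36 = $5,304. Book value $8,004.
Year 7: $63,648 × 2/36 = $3,536. Book value $4,468.

$3,536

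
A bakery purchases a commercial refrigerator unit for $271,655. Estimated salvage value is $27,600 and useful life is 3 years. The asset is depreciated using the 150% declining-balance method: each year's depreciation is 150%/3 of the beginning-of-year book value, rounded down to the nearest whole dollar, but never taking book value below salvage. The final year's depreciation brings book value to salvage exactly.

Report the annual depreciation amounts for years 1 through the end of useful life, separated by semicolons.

Depreciable base = $271,655 − $27,600 = $244,055.
Year 1: ⌊$271,655 × 150%/3⌋ = $135,827. Book value $135,828.
Year 2: ⌊$135,828 × 150%/3⌋ = $67,914. Book value $67,914.
Year 3 (final): $67,914 − $27,600 = $40,314. Book value $27,600.

$135,827; $67,914; $40,314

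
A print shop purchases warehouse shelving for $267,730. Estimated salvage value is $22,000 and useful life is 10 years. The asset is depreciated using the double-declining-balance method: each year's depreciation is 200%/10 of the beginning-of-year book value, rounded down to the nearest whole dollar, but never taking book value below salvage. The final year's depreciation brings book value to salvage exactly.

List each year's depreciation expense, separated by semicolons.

Depreciable base = $267,730 − $22,000 = $245,730.
Year 1: ⌊$267,730 × 200%/10⌋ = $53,546. Book value $214,184.
Year 2: ⌊$214,184 × 200%/10⌋ = $42,836. Book value $171,348.
Year 3: ⌊$171,348 × 200%/10⌋ = $34,269. Book value $137,079.
Year 4: ⌊$137,079 × 200%/10⌋ = $27,415. Book value $109,664.
Year 5: ⌊$109,664 × 200%/10⌋ = $21,932. Book value $87,732.
Year 6: ⌊$87,732 × 200%/10⌋ = $17,546. Book value $70,186.
Year 7: ⌊$70,186 × 200%/10⌋ = $14,037. Book value $56,149.
Year 8: ⌊$56,149 × 200%/10⌋ = $11,229. Book value $44,920.
Year 9: ⌊$44,920 × 200%/10⌋ = $8,984. Book value $35,936.
Year 10 (final): $35,936 − $22,000 = $13,936. Book value $22,000.

$53,546; $42,836; $34,269; $27,415; $21,932; $17,546; $14,037; $11,229; $8,984; $13,936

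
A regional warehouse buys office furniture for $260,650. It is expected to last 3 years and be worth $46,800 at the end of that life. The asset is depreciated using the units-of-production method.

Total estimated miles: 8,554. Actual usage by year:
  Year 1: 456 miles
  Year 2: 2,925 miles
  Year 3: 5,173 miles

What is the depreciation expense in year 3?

Depreciable base = $260,650 − $46,800 = $213,850.
Rate = $213,850 / 8,554 miles = $25 per mile.
Year 1: 456 × $25 = $11,400. Book value $249,250.
Year 2: 2,925 × $25 = $73,125. Book value $176,125.
Year 3: 5,173 × $25 = $129,325. Book value $46,800.

$129,325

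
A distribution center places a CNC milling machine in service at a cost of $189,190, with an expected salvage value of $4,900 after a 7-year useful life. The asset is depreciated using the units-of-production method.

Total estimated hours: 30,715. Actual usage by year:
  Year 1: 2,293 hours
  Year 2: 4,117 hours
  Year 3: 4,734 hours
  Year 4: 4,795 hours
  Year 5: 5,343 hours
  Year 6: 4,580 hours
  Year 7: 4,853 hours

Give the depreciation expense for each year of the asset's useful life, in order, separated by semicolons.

$13,758; $24,702; $28,404; $28,770; $32,058; $27,480; $29,118

Depreciable base = $189,190 − $4,900 = $184,290.
Rate = $184,290 / 30,715 hours = $6 per hour.
Year 1: 2,293 × $6 = $13,758. Book value $175,432.
Year 2: 4,117 × $6 = $24,702. Book value $150,730.
Year 3: 4,734 × $6 = $28,404. Book value $122,326.
Year 4: 4,795 × $6 = $28,770. Book value $93,556.
Year 5: 5,343 × $6 = $32,058. Book value $61,498.
Year 6: 4,580 × $6 = $27,480. Book value $34,018.
Year 7: 4,853 × $6 = $29,118. Book value $4,900.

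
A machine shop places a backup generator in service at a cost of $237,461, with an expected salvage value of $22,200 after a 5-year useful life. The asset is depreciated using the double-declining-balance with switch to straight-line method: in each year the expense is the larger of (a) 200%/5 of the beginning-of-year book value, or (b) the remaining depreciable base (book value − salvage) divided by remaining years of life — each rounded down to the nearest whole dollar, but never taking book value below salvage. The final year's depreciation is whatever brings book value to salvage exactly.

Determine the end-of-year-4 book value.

$30,776

Depreciable base = $237,461 − $22,200 = $215,261.
Year 1: DB = ⌊$237,461 × 200%/5⌋ = $94,984; SL = ⌊$215,261/5⌋ = $43,052 → take DB $94,984. Book value $142,477.
Year 2: DB = ⌊$142,477 × 200%/5⌋ = $56,990; SL = ⌊$120,277/4⌋ = $30,069 → take DB $56,990. Book value $85,487.
Year 3: DB = ⌊$85,487 × 200%/5⌋ = $34,194; SL = ⌊$63,287/3⌋ = $21,095 → take DB $34,194. Book value $51,293.
Year 4: DB = ⌊$51,293 × 200%/5⌋ = $20,517; SL = ⌊$29,093/2⌋ = $14,546 → take DB $20,517. Book value $30,776.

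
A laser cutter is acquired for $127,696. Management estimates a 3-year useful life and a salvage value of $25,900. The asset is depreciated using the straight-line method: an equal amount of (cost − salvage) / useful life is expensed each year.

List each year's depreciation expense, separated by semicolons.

Depreciable base = $127,696 − $25,900 = $101,796.
Annual expense = $101,796 / 3 = $33,932.
End of year 1: book value $93,764.
End of year 2: book value $59,832.
End of year 3: book value $25,900.

$33,932; $33,932; $33,932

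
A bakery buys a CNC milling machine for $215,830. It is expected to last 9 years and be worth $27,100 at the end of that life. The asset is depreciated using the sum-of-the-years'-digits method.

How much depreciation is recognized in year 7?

$12,582

Depreciable base = $215,830 − $27,100 = $188,730.
Sum of the years' digits = 9+8+7+6+5+4+3+2+1 = 45.
Year 1: $188,730 × 9/45 = $37,746. Book value $178,084.
Year 2: $188,730 × 8/45 = $33,552. Book value $144,532.
Year 3: $188,730 × 7/45 = $29,358. Book value $115,174.
Year 4: $188,730 × 6/45 = $25,164. Book value $90,010.
Year 5: $188,730 × 5/45 = $20,970. Book value $69,040.
Year 6: $188,730 × 4/45 = $16,776. Book value $52,264.
Year 7: $188,730 × 3/45 = $12,582. Book value $39,682.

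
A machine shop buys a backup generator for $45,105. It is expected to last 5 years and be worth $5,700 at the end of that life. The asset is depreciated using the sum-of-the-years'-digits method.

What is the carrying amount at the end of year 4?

$8,327

Depreciable base = $45,105 − $5,700 = $39,405.
Sum of the years' digits = 5+4+3+2+1 = 15.
Year 1: $39,405 × 5/15 = $13,135. Book value $31,970.
Year 2: $39,405 × 4/15 = $10,508. Book value $21,462.
Year 3: $39,405 × 3/15 = $7,881. Book value $13,581.
Year 4: $39,405 × 2/15 = $5,254. Book value $8,327.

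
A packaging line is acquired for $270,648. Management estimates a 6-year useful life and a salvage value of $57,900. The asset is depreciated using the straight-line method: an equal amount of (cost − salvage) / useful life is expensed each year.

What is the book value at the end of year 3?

$164,274

Depreciable base = $270,648 − $57,900 = $212,748.
Annual expense = $212,748 / 6 = $35,458.
End of year 1: book value $235,190.
End of year 2: book value $199,732.
End of year 3: book value $164,274.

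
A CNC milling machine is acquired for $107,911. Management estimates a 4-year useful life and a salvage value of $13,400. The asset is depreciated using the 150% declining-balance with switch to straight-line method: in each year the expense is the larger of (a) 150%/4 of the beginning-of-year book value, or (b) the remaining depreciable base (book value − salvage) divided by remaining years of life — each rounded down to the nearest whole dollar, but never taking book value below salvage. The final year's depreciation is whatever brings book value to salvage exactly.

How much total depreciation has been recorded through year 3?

Depreciable base = $107,911 − $13,400 = $94,511.
Year 1: DB = ⌊$107,911 × 150%/4⌋ = $40,466; SL = ⌊$94,511/4⌋ = $23,627 → take DB $40,466. Book value $67,445.
Year 2: DB = ⌊$67,445 × 150%/4⌋ = $25,291; SL = ⌊$54,045/3⌋ = $18,015 → take DB $25,291. Book value $42,154.
Year 3: DB = ⌊$42,154 × 150%/4⌋ = $15,807; SL = ⌊$28,754/2⌋ = $14,377 → take DB $15,807. Book value $26,347.
Accumulated through year 3 = $107,911 − $26,347 = $81,564.

$81,564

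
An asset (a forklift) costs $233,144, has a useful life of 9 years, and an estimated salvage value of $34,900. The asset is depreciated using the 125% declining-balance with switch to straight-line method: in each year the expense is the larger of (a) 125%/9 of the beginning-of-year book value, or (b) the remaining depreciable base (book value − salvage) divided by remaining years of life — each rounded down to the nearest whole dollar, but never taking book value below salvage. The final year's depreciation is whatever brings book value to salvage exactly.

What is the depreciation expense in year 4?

$20,676

Depreciable base = $233,144 − $34,900 = $198,244.
Year 1: DB = ⌊$233,144 × 125%/9⌋ = $32,381; SL = ⌊$198,244/9⌋ = $22,027 → take DB $32,381. Book value $200,763.
Year 2: DB = ⌊$200,763 × 125%/9⌋ = $27,883; SL = ⌊$165,863/8⌋ = $20,732 → take DB $27,883. Book value $172,880.
Year 3: DB = ⌊$172,880 × 125%/9⌋ = $24,011; SL = ⌊$137,980/7⌋ = $19,711 → take DB $24,011. Book value $148,869.
Year 4: DB = ⌊$148,869 × 125%/9⌋ = $20,676; SL = ⌊$113,969/6⌋ = $18,994 → take DB $20,676. Book value $128,193.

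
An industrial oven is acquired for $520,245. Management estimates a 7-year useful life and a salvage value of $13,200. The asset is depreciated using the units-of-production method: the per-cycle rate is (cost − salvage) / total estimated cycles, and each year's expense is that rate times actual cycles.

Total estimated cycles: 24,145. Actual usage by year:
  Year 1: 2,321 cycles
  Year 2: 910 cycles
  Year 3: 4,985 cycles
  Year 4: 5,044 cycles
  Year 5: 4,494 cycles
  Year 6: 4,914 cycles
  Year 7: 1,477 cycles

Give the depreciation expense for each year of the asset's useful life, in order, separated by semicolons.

Depreciable base = $520,245 − $13,200 = $507,045.
Rate = $507,045 / 24,145 cycles = $21 per cycle.
Year 1: 2,321 × $21 = $48,741. Book value $471,504.
Year 2: 910 × $21 = $19,110. Book value $452,394.
Year 3: 4,985 × $21 = $104,685. Book value $347,709.
Year 4: 5,044 × $21 = $105,924. Book value $241,785.
Year 5: 4,494 × $21 = $94,374. Book value $147,411.
Year 6: 4,914 × $21 = $103,194. Book value $44,217.
Year 7: 1,477 × $21 = $31,017. Book value $13,200.

$48,741; $19,110; $104,685; $105,924; $94,374; $103,194; $31,017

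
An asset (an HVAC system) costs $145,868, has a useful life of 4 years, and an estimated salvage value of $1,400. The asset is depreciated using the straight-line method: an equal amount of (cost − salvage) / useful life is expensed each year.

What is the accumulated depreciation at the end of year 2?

$72,234

Depreciable base = $145,868 − $1,400 = $144,468.
Annual expense = $144,468 / 4 = $36,117.
End of year 1: book value $109,751.
End of year 2: book value $73,634.
Accumulated through year 2 = $145,868 − $73,634 = $72,234.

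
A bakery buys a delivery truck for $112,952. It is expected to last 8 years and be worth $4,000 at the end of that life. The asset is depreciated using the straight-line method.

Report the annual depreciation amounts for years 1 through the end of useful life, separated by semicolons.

$13,619; $13,619; $13,619; $13,619; $13,619; $13,619; $13,619; $13,619

Depreciable base = $112,952 − $4,000 = $108,952.
Annual expense = $108,952 / 8 = $13,619.
End of year 1: book value $99,333.
End of year 2: book value $85,714.
End of year 3: book value $72,095.
End of year 4: book value $58,476.
End of year 5: book value $44,857.
End of year 6: book value $31,238.
End of year 7: book value $17,619.
End of year 8: book value $4,000.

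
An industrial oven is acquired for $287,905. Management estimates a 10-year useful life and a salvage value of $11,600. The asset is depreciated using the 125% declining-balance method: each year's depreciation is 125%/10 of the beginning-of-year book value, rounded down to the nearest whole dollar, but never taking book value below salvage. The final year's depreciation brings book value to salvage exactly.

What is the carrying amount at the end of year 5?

Depreciable base = $287,905 − $11,600 = $276,305.
Year 1: ⌊$287,905 × 125%/10⌋ = $35,988. Book value $251,917.
Year 2: ⌊$251,917 × 125%/10⌋ = $31,489. Book value $220,428.
Year 3: ⌊$220,428 × 125%/10⌋ = $27,553. Book value $192,875.
Year 4: ⌊$192,875 × 125%/10⌋ = $24,109. Book value $168,766.
Year 5: ⌊$168,766 × 125%/10⌋ = $21,095. Book value $147,671.

$147,671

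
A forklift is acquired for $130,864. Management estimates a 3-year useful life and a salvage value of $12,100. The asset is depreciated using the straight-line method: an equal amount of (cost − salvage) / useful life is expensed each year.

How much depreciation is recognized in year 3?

Depreciable base = $130,864 − $12,100 = $118,764.
Annual expense = $118,764 / 3 = $39,588.

$39,588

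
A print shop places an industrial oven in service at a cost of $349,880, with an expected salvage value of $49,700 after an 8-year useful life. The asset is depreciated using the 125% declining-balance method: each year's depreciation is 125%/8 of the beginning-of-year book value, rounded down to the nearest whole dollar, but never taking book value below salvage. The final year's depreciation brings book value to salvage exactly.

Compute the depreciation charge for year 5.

Depreciable base = $349,880 − $49,700 = $300,180.
Year 1: ⌊$349,880 × 125%/8⌋ = $54,668. Book value $295,212.
Year 2: ⌊$295,212 × 125%/8⌋ = $46,126. Book value $249,086.
Year 3: ⌊$249,086 × 125%/8⌋ = $38,919. Book value $210,167.
Year 4: ⌊$210,167 × 125%/8⌋ = $32,838. Book value $177,329.
Year 5: ⌊$177,329 × 125%/8⌋ = $27,707. Book value $149,622.

$27,707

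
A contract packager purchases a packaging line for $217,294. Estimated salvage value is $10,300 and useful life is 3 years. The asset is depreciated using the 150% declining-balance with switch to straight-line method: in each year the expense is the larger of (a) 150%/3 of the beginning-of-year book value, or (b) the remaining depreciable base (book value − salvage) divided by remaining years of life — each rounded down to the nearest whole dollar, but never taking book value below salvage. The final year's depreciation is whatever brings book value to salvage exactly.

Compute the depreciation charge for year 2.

Depreciable base = $217,294 − $10,300 = $206,994.
Year 1: DB = ⌊$217,294 × 150%/3⌋ = $108,647; SL = ⌊$206,994/3⌋ = $68,998 → take DB $108,647. Book value $108,647.
Year 2: DB = ⌊$108,647 × 150%/3⌋ = $54,323; SL = ⌊$98,347/2⌋ = $49,173 → take DB $54,323. Book value $54,324.

$54,323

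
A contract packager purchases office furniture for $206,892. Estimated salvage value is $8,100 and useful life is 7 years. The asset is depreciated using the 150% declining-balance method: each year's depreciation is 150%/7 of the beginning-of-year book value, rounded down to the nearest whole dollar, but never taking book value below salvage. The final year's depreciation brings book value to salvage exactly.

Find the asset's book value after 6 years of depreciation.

Depreciable base = $206,892 − $8,100 = $198,792.
Year 1: ⌊$206,892 × 150%/7⌋ = $44,334. Book value $162,558.
Year 2: ⌊$162,558 × 150%/7⌋ = $34,833. Book value $127,725.
Year 3: ⌊$127,725 × 150%/7⌋ = $27,369. Book value $100,356.
Year 4: ⌊$100,356 × 150%/7⌋ = $21,504. Book value $78,852.
Year 5: ⌊$78,852 × 150%/7⌋ = $16,896. Book value $61,956.
Year 6: ⌊$61,956 × 150%/7⌋ = $13,276. Book value $48,680.

$48,680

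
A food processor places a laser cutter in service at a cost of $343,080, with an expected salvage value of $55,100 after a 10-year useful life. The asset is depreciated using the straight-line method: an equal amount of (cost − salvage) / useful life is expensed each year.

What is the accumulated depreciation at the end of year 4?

Depreciable base = $343,080 − $55,100 = $287,980.
Annual expense = $287,980 / 10 = $28,798.
End of year 1: book value $314,282.
End of year 2: book value $285,484.
End of year 3: book value $256,686.
End of year 4: book value $227,888.
Accumulated through year 4 = $343,080 − $227,888 = $115,192.

$115,192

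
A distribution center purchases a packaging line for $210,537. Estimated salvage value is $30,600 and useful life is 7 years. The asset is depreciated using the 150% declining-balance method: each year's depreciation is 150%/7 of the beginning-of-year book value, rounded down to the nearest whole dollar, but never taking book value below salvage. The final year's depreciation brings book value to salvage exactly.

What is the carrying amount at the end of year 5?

Depreciable base = $210,537 − $30,600 = $179,937.
Year 1: ⌊$210,537 × 150%/7⌋ = $45,115. Book value $165,422.
Year 2: ⌊$165,422 × 150%/7⌋ = $35,447. Book value $129,975.
Year 3: ⌊$129,975 × 150%/7⌋ = $27,851. Book value $102,124.
Year 4: ⌊$102,124 × 150%/7⌋ = $21,883. Book value $80,241.
Year 5: ⌊$80,241 × 150%/7⌋ = $17,194. Book value $63,047.

$63,047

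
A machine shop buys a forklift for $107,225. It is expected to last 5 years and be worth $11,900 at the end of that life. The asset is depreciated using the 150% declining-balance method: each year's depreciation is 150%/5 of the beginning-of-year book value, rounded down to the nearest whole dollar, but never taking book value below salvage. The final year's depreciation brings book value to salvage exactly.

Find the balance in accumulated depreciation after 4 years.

Depreciable base = $107,225 − $11,900 = $95,325.
Year 1: ⌊$107,225 × 150%/5⌋ = $32,167. Book value $75,058.
Year 2: ⌊$75,058 × 150%/5⌋ = $22,517. Book value $52,541.
Year 3: ⌊$52,541 × 150%/5⌋ = $15,762. Book value $36,779.
Year 4: ⌊$36,779 × 150%/5⌋ = $11,033. Book value $25,746.
Accumulated through year 4 = $107,225 − $25,746 = $81,479.

$81,479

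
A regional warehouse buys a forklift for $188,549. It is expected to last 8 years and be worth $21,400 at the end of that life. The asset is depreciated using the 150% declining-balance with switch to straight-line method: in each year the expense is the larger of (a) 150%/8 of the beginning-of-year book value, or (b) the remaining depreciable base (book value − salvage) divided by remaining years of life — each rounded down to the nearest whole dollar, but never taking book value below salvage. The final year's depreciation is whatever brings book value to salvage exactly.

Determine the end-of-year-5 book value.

$66,766

Depreciable base = $188,549 − $21,400 = $167,149.
Year 1: DB = ⌊$188,549 × 150%/8⌋ = $35,352; SL = ⌊$167,149/8⌋ = $20,893 → take DB $35,352. Book value $153,197.
Year 2: DB = ⌊$153,197 × 150%/8⌋ = $28,724; SL = ⌊$131,797/7⌋ = $18,828 → take DB $28,724. Book value $124,473.
Year 3: DB = ⌊$124,473 × 150%/8⌋ = $23,338; SL = ⌊$103,073/6⌋ = $17,178 → take DB $23,338. Book value $101,135.
Year 4: DB = ⌊$101,135 × 150%/8⌋ = $18,962; SL = ⌊$79,735/5⌋ = $15,947 → take DB $18,962. Book value $82,173.
Year 5: DB = ⌊$82,173 × 150%/8⌋ = $15,407; SL = ⌊$60,773/4⌋ = $15,193 → take DB $15,407. Book value $66,766.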